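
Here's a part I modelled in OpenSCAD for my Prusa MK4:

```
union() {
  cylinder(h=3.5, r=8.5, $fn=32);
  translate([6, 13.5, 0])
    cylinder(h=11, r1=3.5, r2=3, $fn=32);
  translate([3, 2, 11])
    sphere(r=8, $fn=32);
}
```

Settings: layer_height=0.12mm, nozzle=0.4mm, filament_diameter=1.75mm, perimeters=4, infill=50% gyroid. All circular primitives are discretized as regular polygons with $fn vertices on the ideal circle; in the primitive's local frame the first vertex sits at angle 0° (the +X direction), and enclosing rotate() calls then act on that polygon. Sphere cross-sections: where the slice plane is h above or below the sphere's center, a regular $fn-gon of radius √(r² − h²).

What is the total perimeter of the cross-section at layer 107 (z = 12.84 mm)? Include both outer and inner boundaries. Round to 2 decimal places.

At z = 12.84 mm: the cylinder is not intersected at this z (z outside [0, 3.5]); the cone at (6, 13.5) is absent (z outside [0, 11]); the r=8 sphere at (3, 2) contributes a regular 32-gon of circumradius √(8²−1.84²) = 7.786 (perimeter = 2·32·7.786·sin(180°/32) = 48.84 mm); Merging all regions: only the r=8 sphere at (3, 2) is present, so the union is just that shape — boundary = 48.84 mm. Overall, the cross-section is a single solid region. Total boundary length (outer) = 48.84 mm.

48.84 mm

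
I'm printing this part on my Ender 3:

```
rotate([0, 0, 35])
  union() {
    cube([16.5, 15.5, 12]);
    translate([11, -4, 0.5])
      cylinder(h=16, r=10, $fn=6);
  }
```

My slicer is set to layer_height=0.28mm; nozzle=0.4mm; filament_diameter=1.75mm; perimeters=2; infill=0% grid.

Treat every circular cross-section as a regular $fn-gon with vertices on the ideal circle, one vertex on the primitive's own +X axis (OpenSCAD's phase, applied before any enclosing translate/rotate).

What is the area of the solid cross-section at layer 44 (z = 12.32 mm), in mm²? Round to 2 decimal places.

259.81 mm²

At z = 12.32 mm: the cube is not intersected at this z (z outside [0, 12]); the r=10 cylinder at (11, -4) contributes a regular 6-gon of circumradius 10 (area = (6/2)·10.000²·sin(360°/6) = 259.81 mm²); Merging all regions: only the r=10 cylinder at (11, -4) is present, so the union is just that shape — area = 259.81 mm²; (whole slice rotated 35° about Z — lengths, areas and connectivity unchanged). Overall, the cross-section is a single solid region. Net area = 259.81 mm².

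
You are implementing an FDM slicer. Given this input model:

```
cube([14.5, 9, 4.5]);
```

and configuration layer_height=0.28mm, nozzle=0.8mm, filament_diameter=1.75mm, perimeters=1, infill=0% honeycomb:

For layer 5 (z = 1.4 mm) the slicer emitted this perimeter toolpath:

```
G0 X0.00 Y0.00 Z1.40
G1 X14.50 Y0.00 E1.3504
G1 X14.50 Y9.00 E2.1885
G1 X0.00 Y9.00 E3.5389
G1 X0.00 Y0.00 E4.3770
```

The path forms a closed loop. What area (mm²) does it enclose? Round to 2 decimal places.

Apply the shoelace formula to the sequence of (X, Y) vertices; enclosed area = 130.50 mm².

130.50 mm²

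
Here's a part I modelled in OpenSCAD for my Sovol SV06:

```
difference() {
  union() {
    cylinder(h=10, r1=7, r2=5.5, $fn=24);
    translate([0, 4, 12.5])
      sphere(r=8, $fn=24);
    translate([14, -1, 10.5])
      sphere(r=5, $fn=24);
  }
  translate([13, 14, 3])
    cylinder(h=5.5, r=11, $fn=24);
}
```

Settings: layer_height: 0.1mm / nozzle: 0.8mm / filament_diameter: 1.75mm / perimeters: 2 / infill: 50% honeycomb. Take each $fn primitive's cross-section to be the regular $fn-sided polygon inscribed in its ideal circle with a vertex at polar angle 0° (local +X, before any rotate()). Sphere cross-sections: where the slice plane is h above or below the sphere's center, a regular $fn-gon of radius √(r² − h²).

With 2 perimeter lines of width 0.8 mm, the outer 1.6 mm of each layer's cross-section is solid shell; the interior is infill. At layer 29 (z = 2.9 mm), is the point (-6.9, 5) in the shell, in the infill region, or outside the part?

At z = 2.9 mm: the cone contributes a regular 24-gon of circumradius 6.565 (interpolated between r1=7 and r2=5.5 at t=0.290); the sphere at (0, 4) does not reach this height (|z−center|=9.600 > r=8); the sphere at (14, -1) is not intersected at this z (|z−center|=7.600 > r=5); Merging all regions: only the cone is present, so the union is just that shape — 1 connected region; the cylinder at (13, 14) is not intersected at this z (z outside [3, 8.5]); Taking the first minus the rest: none of the subtracted shapes is present at this height, so that combined region is unchanged — 1 connected region. Overall, the cross-section is a single solid region. The nearest boundary edge runs (-4.64, 4.64)→(-5.69, 3.28); distance from the point to it = 2.01 mm. The point is not inside any of the regions above, so it lies outside the cross-section (2.01 mm from the nearest boundary).

outside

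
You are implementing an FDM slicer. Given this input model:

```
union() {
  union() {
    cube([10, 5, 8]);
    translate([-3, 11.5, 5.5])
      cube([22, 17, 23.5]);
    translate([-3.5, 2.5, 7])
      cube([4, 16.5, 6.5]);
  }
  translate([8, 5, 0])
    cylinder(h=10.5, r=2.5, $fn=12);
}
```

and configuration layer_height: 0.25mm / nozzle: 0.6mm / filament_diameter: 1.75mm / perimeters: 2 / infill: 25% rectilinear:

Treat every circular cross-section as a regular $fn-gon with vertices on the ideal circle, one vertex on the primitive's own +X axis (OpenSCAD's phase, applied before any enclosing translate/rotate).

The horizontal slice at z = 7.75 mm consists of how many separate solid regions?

1

At z = 7.75 mm: the 10×5 cube contributes its full rectangle; the 22×17 cube at (-3, 11.5) contributes its full rectangle; the 4×16.5 cube at (-3.5, 2.5) contributes its full rectangle; Combining (union): the regions partially overlap (shared area 27.50 mm²), so overlapping operands fuse into one piece — 1 connected region; the r=2.5 cylinder at (8, 5) gives a regular 12-gon of circumradius 2.5 (constant along its height); Combining (union): the regions partially overlap (shared area 8.95 mm²), so overlapping operands fuse into one piece — 1 connected region. The result has 1 disconnected region.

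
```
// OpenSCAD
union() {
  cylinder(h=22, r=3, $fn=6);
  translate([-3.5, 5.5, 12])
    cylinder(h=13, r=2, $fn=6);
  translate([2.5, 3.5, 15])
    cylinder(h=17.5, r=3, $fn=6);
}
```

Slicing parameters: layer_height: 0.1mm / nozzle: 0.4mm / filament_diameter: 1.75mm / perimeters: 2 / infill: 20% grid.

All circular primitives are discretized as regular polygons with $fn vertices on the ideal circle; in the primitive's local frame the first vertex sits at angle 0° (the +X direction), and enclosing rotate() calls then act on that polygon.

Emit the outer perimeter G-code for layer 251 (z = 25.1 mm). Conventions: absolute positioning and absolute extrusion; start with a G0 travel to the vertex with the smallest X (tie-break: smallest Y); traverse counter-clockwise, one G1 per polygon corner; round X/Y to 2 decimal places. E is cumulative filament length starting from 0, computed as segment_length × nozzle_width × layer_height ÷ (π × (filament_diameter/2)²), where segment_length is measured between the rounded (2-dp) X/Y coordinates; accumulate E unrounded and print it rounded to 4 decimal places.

G0 X-0.50 Y3.50 Z25.10
G1 X1.00 Y0.90 E0.0499
G1 X4.00 Y0.90 E0.0998
G1 X5.50 Y3.50 E0.1497
G1 X4.00 Y6.10 E0.1996
G1 X1.00 Y6.10 E0.2495
G1 X-0.50 Y3.50 E0.2995

At z = 25.1 mm: the cylinder is not intersected at this z (z outside [0, 22]); the cylinder at (-3.5, 5.5) is not intersected at this z (z outside [12, 25]); the r=3 cylinder at (2.5, 3.5) gives a regular 6-gon of circumradius 3 (constant along its height); Taking the union: only the r=3 cylinder at (2.5, 3.5) is present, so the union is just that shape — 1 connected region. The outline is a single polygon with 6 vertices. Extrusion per mm of travel: 0.4 × 0.1 / (π × 0.875²) = 0.016630. Accumulating E over each segment gives final E = 0.2995.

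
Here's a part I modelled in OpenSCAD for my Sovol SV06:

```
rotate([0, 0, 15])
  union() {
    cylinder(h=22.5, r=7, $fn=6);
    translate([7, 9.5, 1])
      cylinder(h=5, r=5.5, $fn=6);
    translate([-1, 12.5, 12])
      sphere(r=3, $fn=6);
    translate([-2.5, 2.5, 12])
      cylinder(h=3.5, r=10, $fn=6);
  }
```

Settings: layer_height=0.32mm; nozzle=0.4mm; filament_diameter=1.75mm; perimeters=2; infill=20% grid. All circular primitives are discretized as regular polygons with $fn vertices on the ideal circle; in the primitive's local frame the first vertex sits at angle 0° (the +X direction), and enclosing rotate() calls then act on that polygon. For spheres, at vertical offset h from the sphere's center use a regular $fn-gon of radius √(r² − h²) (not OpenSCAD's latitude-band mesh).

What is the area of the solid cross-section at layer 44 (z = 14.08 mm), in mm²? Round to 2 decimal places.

At z = 14.08 mm: the r=7 cylinder gives a regular 6-gon of circumradius 7 (constant along its height) (area = (6/2)·7.000²·sin(360°/6) = 127.31 mm²); the cylinder at (7, 9.5) is not intersected at this z (z outside [1, 6]); the r=3 sphere at (-1, 12.5) slices to a regular 6-gon of circumradius 2.162 (√(r²−h²) with h=2.08 from center) (area = (6/2)·2.162²·sin(360°/6) = 12.14 mm²); the r=10 cylinder at (-2.5, 2.5) gives a regular 6-gon of circumradius 10 (constant along its height) (area = (6/2)·10.000²·sin(360°/6) = 259.81 mm²); Combining (union): the regions partially overlap — summed areas 399.26 mm² minus the doubly-counted overlap 122.52 mm² gives 276.74 mm² — area = 276.74 mm²; (rotated 15° about Z; rotation is an isometry so areas/perimeters/island counts are preserved). Overall, the cross-section is a single solid region. Net area = 276.74 mm².

276.74 mm²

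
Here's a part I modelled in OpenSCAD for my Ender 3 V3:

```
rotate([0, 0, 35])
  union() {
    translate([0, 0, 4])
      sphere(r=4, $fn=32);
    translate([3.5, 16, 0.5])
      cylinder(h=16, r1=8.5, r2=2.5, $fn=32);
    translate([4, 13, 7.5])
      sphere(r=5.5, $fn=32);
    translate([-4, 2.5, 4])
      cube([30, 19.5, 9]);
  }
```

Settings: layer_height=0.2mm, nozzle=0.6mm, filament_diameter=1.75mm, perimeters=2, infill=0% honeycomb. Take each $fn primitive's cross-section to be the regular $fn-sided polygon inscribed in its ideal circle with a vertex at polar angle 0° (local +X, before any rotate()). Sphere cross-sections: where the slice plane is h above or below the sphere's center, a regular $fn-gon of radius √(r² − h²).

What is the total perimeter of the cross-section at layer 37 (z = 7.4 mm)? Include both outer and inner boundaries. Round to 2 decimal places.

At z = 7.4 mm: the r=4 sphere contributes a regular 32-gon of circumradius √(4²−3.4²) = 2.107 (perimeter = 2·32·2.107·sin(180°/32) = 13.22 mm); the cone at (3.5, 16) (r1=8.5→r2=2.5) has section circumradius 5.912 here — a regular 32-gon (perimeter = 2·32·5.912·sin(180°/32) = 37.09 mm); the r=5.5 sphere at (4, 13) contributes a regular 32-gon of circumradius √(5.5²−0.1²) = 5.499 (perimeter = 2·32·5.499·sin(180°/32) = 34.50 mm); the cube at (-4, 2.5) is present — its section is the full 30×19.5 rectangle (perimeter 99.00 mm); Taking the union: the regions partially overlap (shared area 203.51 mm²), so the edge portions inside another operand are dropped and the merged outline is re-measured after clipping — boundary = 112.22 mm; (rotated 35° about Z; rotation is an isometry so areas/perimeters/island counts are preserved). Overall, the cross-section has 2 separate islands. Total boundary length (outer) = 112.22 mm.

112.22 mm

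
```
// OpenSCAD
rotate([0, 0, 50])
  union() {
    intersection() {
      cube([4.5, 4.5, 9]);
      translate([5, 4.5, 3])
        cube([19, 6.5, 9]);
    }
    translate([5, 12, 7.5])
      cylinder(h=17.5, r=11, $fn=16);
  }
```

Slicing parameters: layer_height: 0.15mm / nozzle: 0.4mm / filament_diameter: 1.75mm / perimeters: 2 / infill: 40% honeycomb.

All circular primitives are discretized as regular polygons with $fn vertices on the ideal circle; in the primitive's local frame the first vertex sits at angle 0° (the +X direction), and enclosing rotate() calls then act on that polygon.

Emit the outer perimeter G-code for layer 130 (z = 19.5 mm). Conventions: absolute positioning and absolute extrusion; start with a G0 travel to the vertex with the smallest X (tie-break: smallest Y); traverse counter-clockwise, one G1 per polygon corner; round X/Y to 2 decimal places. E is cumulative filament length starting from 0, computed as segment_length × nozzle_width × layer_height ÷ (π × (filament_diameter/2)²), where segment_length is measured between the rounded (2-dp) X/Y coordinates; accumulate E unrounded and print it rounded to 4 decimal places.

G0 X-16.94 Y10.58 Z19.50
G1 X-15.74 Y6.46 E0.1070
G1 X-13.05 Y3.12 E0.2140
G1 X-9.29 Y1.05 E0.3211
G1 X-5.02 Y0.59 E0.4282
G1 X-0.90 Y1.79 E0.5353
G1 X2.45 Y4.47 E0.6423
G1 X4.51 Y8.24 E0.7495
G1 X4.98 Y12.50 E0.8564
G1 X3.78 Y16.62 E0.9634
G1 X1.09 Y19.97 E1.0706
G1 X-2.67 Y22.03 E1.1775
G1 X-6.94 Y22.50 E1.2847
G1 X-11.06 Y21.30 E1.3917
G1 X-14.41 Y18.61 E1.4989
G1 X-16.47 Y14.85 E1.6059
G1 X-16.94 Y10.58 E1.7130

At z = 19.5 mm: the cube is not intersected at this z (z outside [0, 9]); the cube at (5, 4.5) is absent (z outside [3, 12]); After intersecting: at least one operand is absent at this height, so nothing remains; the r=11 cylinder at (5, 12) contributes a regular 16-gon of circumradius 11; Combining (union): only the r=11 cylinder at (5, 12) is present, so the union is just that shape — 1 connected region; (whole slice rotated 50° about Z — lengths, areas and connectivity unchanged). The outline is a single polygon with 16 vertices. Extrusion per mm of travel: 0.4 × 0.15 / (π × 0.875²) = 0.024945. Accumulating E over each segment gives final E = 1.7130.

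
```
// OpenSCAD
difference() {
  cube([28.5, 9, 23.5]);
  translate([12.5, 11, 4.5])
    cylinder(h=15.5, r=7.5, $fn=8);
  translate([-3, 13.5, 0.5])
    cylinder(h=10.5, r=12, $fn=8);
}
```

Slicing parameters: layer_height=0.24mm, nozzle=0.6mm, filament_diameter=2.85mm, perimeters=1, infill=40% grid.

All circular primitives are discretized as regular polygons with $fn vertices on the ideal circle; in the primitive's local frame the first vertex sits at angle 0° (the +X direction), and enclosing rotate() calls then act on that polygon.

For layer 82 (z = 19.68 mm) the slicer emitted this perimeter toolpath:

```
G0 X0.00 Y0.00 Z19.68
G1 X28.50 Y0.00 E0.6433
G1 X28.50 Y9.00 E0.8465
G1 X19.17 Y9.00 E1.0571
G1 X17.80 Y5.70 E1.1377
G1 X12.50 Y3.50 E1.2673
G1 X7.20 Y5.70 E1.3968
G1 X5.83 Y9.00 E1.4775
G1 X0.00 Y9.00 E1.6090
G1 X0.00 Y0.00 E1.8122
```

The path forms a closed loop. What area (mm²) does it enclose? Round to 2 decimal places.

Apply the shoelace formula to the sequence of (X, Y) vertices; enclosed area = 205.34 mm².

205.34 mm²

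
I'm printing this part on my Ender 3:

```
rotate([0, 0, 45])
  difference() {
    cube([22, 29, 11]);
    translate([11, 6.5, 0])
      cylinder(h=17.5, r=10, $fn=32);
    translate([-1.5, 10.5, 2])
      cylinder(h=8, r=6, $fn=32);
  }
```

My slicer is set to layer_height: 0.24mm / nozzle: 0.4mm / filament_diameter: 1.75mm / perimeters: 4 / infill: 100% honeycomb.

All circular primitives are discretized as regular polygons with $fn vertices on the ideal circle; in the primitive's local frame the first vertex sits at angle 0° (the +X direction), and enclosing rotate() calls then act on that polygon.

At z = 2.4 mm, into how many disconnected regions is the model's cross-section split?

2

At z = 2.4 mm: the cube (footprint 22×29) is included at this height; the r=10 cylinder at (11, 6.5) gives a regular 32-gon of circumradius 10 (constant along its height); the r=6 cylinder at (-1.5, 10.5) contributes a regular 32-gon of circumradius 6; Subtracting the remaining from the first: starting from the 22×29 cube, the r=10 cylinder at (11, 6.5) partially overlaps it — only the 275.76 mm² overlap (of its 312.14 mm²) is removed, clipping the outline; the r=6 cylinder at (-1.5, 10.5) partially overlaps it — only the 21.75 mm² overlap (of its 112.37 mm²) is removed, clipping the outline — 2 connected regions; (rotated 45° about Z; rotation is an isometry so areas/perimeters/island counts are preserved). The result has 2 disconnected regions.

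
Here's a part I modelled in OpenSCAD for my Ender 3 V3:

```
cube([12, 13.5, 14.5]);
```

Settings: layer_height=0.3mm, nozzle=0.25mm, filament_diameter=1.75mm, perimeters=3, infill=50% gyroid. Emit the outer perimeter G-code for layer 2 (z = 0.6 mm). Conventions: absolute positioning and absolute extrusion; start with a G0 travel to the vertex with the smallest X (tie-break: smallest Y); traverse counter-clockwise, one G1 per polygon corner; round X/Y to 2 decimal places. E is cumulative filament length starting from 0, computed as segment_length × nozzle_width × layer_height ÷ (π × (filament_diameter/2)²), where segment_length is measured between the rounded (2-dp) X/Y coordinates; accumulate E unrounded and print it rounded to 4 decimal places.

At z = 0.6 mm: the 12×13.5 cube contributes its full rectangle. The outline is a single polygon with 4 vertices. Extrusion per mm of travel: 0.25 × 0.3 / (π × 0.875²) = 0.031181. Accumulating E over each segment gives final E = 1.5903.

G0 X0.00 Y0.00 Z0.60
G1 X12.00 Y0.00 E0.3742
G1 X12.00 Y13.50 E0.7951
G1 X0.00 Y13.50 E1.1693
G1 X0.00 Y0.00 E1.5903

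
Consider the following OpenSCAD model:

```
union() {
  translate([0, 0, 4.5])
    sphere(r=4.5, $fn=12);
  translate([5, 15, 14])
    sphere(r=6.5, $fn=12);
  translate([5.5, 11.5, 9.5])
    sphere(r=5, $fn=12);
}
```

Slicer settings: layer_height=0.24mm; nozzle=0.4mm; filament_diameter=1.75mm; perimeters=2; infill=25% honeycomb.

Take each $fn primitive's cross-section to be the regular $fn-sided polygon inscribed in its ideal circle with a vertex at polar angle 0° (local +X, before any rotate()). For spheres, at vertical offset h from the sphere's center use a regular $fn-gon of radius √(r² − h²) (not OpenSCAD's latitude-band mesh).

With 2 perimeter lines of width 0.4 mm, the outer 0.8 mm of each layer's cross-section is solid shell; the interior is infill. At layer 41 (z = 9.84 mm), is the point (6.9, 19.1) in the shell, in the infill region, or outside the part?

At z = 9.84 mm: the sphere is not intersected at this z (|z−center|=5.340 > r=4.5); the r=6.5 sphere at (5, 15) contributes a regular 12-gon of circumradius √(6.5²−4.16²) = 4.994; the r=5 sphere at (5.5, 11.5) slices to a regular 12-gon of circumradius 4.988 (√(r²−h²) with h=0.34 from center); Merging all regions: the regions partially overlap (shared area 40.99 mm²), so overlapping operands fuse into one piece — 1 connected region. Overall, the cross-section is a single solid region. The nearest boundary edge runs (5.00, 19.99)→(7.50, 19.33); distance from the point to it = 0.37 mm. The point is inside the cross-section, 0.37 mm from the nearest boundary — within the 0.8 mm shell band (2 × 0.4).

shell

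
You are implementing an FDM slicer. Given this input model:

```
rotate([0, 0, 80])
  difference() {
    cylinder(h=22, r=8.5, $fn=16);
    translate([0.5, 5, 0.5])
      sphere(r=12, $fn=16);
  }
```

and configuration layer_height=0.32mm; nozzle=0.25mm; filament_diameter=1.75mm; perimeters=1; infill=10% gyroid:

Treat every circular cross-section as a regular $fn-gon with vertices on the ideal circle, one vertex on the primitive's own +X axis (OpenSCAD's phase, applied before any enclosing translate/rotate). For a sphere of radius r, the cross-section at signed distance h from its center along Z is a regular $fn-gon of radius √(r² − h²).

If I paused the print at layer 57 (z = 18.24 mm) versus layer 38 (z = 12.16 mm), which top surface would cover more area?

Layer 57 (z = 18.24): the r=8.5 cylinder gives a regular 16-gon of circumradius 8.5 (constant along its height) (area = (16/2)·8.500²·sin(360°/16) = 221.19 mm²); the sphere at (0.5, 5) is absent (|z−center|=17.740 > r=12); After the difference (first − rest): none of the subtracted shapes is present at this height, so the r=8.5 cylinder is unchanged — area = 221.19 mm²; (rotated 80° about Z; rotation is an isometry so areas/perimeters/island counts are preserved). So its area = 221.19 mm². Layer 38 (z = 12.16): the r=8.5 cylinder contributes a regular 16-gon of circumradius 8.5 (area = (16/2)·8.500²·sin(360°/16) = 221.19 mm²); the r=12 sphere at (0.5, 5) contributes a regular 16-gon of circumradius √(12²−11.66²) = 2.836 (area = (16/2)·2.836²·sin(360°/16) = 24.63 mm²); After the difference (first − rest): starting from the r=8.5 cylinder (221.19 mm²), the r=12 sphere at (0.5, 5) lies wholly inside it (removes its full 24.63 mm² and its 17.71 mm outline becomes a hole wall) — area = 196.56 mm²; (whole slice rotated 80° about Z — lengths, areas and connectivity unchanged). So its area = 196.56 mm². Layer 57 is larger (221.19 vs 196.56 mm²).

layer 57 (z = 18.24 mm)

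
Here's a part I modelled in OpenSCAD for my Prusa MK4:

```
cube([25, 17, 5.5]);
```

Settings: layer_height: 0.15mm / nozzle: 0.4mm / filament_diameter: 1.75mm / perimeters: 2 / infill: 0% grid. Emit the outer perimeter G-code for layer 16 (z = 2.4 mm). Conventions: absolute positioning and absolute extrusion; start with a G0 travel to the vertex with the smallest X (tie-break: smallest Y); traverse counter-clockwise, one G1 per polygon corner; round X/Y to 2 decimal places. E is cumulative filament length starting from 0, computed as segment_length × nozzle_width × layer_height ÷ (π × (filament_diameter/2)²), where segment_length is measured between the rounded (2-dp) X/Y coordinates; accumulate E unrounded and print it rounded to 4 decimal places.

G0 X0.00 Y0.00 Z2.40
G1 X25.00 Y0.00 E0.6236
G1 X25.00 Y17.00 E1.0477
G1 X0.00 Y17.00 E1.6713
G1 X0.00 Y0.00 E2.0954

At z = 2.4 mm: the 25×17 cube contributes its full rectangle. The outline is a single polygon with 4 vertices. Extrusion per mm of travel: 0.4 × 0.15 / (π × 0.875²) = 0.024945. Accumulating E over each segment gives final E = 2.0954.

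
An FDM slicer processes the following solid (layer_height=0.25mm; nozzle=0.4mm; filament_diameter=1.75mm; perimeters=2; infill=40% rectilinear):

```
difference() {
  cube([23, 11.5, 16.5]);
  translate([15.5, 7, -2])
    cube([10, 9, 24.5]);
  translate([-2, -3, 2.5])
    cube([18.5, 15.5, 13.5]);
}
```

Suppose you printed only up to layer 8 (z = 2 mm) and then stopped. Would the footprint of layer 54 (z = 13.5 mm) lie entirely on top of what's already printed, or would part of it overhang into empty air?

Compare the two slices. At z = 2: the cube is present — its section is the full 23×11.5 rectangle (area 264.50 mm²); the cube at (15.5, 7) is present — its section is the full 10×9 rectangle (area 90.00 mm²); the cube at (-2, -3) is absent (z outside [2.5, 16]); After the difference (first − rest): starting from the 23×11.5 cube (264.50 mm²), the 10×9 cube at (15.5, 7) partially overlaps it — only the 33.75 mm² overlap (of its 90.00 mm²) is removed, clipping the outline — area = 230.75 mm². At z = 13.5: the cube (footprint 23×11.5) is included at this height (area 264.50 mm²); the cube at (15.5, 7) (footprint 10×9) is included at this height (area 90.00 mm²); the cube at (-2, -3) is present — its section is the full 18.5×15.5 rectangle (area 286.75 mm²); After the difference (first − rest): starting from the 23×11.5 cube (264.50 mm²), the 10×9 cube at (15.5, 7) partially overlaps it — only the 33.75 mm² overlap (of its 90.00 mm²) is removed, clipping the outline; the 18.5×15.5 cube at (-2, -3) partially overlaps it — only the 185.25 mm² overlap (of its 286.75 mm²) is removed, clipping the outline — area = 45.50 mm². Checking containment: the cross-section at z = 13.5 is a subset of the cross-section at z = 2.

entirely on top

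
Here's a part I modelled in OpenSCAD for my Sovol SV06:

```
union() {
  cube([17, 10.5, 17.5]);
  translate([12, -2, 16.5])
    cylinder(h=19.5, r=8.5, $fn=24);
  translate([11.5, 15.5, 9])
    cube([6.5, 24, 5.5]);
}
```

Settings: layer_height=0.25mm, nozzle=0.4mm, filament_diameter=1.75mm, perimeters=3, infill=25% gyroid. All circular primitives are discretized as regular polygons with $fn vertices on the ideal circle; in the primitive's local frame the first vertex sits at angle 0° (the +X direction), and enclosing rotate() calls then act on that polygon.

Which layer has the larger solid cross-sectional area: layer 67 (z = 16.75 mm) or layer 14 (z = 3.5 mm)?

Layer 67 (z = 16.75): the cube (footprint 17×10.5) is included at this height (area 178.50 mm²); the r=8.5 cylinder at (12, -2) gives a regular 24-gon of circumradius 8.5 (constant along its height) (area = (24/2)·8.500²·sin(360°/24) = 224.40 mm²); the cube at (11.5, 15.5) is absent (z outside [9, 14.5]); Taking the union: the regions partially overlap — summed areas 402.90 mm² minus the doubly-counted overlap 69.01 mm² gives 333.89 mm² — area = 333.89 mm². So its area = 333.89 mm². Layer 14 (z = 3.5): the 17×10.5 cube contributes its full rectangle (area 178.50 mm²); the cylinder at (12, -2) does not reach this height (z outside [16.5, 36]); the cube at (11.5, 15.5) is absent (z outside [9, 14.5]); Merging all regions: only the 17×10.5 cube is present, so the union is just that shape — area = 178.50 mm². So its area = 178.50 mm². Layer 67 is larger (333.89 vs 178.50 mm²).

layer 67 (z = 16.75 mm)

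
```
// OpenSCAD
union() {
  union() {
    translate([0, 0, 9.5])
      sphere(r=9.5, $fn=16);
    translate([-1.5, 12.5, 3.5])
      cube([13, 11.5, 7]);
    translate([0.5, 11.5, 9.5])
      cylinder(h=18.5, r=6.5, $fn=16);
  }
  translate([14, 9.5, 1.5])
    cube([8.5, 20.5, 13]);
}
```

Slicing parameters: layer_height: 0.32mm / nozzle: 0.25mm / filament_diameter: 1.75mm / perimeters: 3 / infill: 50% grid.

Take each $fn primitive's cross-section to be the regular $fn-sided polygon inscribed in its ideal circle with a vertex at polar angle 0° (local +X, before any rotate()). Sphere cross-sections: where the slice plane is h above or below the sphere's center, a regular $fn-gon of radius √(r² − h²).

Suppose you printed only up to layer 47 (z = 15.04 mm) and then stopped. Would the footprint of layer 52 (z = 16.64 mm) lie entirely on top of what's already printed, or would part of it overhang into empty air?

Compare the two slices. At z = 15.04: the sphere: section is a regular 16-gon, circumradius = √(r²−h²) = √(9.5²−5.54²) = 7.717 (area = (16/2)·7.717²·sin(360°/16) = 182.34 mm²); the cube at (-1.5, 12.5) is absent (z outside [3.5, 10.5]); the cylinder at (0.5, 11.5): section is a regular 16-gon, circumradius r=6.5 (area = (16/2)·6.500²·sin(360°/16) = 129.35 mm²); Taking the union: the regions partially overlap — summed areas 311.68 mm² minus the doubly-counted overlap 13.71 mm² gives 297.98 mm² — area = 297.98 mm²; the cube at (14, 9.5) is not intersected at this z (z outside [1.5, 14.5]); Taking the union: only the result so far is present, so the union is just that shape — area = 297.98 mm². At z = 16.64: the r=9.5 sphere slices to a regular 16-gon of circumradius 6.267 (√(r²−h²) with h=7.14 from center) (area = (16/2)·6.267²·sin(360°/16) = 120.23 mm²); the cube at (-1.5, 12.5) does not reach this height (z outside [3.5, 10.5]); the r=6.5 cylinder at (0.5, 11.5) gives a regular 16-gon of circumradius 6.5 (constant along its height) (area = (16/2)·6.500²·sin(360°/16) = 129.35 mm²); Merging all regions: the regions partially overlap — summed areas 249.57 mm² minus the doubly-counted overlap 3.80 mm² gives 245.78 mm² — area = 245.78 mm²; the cube at (14, 9.5) does not reach this height (z outside [1.5, 14.5]); Taking the union: only the result so far is present, so the union is just that shape — area = 245.78 mm². Checking containment: the cross-section at z = 16.64 is a subset of the cross-section at z = 15.04.

entirely on top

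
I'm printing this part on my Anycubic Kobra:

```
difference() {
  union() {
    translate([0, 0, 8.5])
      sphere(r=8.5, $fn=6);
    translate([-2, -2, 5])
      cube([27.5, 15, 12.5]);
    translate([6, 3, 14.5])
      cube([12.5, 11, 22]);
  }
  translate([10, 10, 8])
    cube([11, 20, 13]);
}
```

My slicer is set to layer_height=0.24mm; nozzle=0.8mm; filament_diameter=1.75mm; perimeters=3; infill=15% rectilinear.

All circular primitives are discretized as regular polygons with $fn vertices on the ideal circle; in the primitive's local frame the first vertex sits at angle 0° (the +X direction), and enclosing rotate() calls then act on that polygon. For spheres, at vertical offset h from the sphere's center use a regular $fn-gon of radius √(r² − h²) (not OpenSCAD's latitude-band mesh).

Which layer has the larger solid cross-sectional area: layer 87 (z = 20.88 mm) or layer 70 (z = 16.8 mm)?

Layer 87 (z = 20.88): the sphere is not intersected at this z (|z−center|=12.380 > r=8.5); the cube at (-2, -2) is absent (z outside [5, 17.5]); the cube at (6, 3) (footprint 12.5×11) is included at this height (area 137.50 mm²); Merging all regions: only the 12.5×11 cube at (6, 3) is present, so the union is just that shape — area = 137.50 mm²; the cube at (10, 10) (footprint 11×20) is included at this height (area 220.00 mm²); Taking the first minus the rest: starting from that combined region (137.50 mm²), the 11×20 cube at (10, 10) partially overlaps it — only the 34.00 mm² overlap (of its 220.00 mm²) is removed, clipping the outline — area = 103.50 mm². So its area = 103.50 mm². Layer 70 (z = 16.8): the r=8.5 sphere contributes a regular 6-gon of circumradius √(8.5²−8.3²) = 1.833 (area = (6/2)·1.833²·sin(360°/6) = 8.73 mm²); the 27.5×15 cube at (-2, -2) contributes its full rectangle (area 412.50 mm²); the cube at (6, 3) is present — its section is the full 12.5×11 rectangle (area 137.50 mm²); Combining (union): the regions partially overlap — summed areas 558.73 mm² minus the doubly-counted overlap 133.73 mm² gives 425.00 mm² — area = 425.00 mm²; the cube at (10, 10) (footprint 11×20) is included at this height (area 220.00 mm²); After the difference (first − rest): starting from that combined region (425.00 mm²), the 11×20 cube at (10, 10) partially overlaps it — only the 41.50 mm² overlap (of its 220.00 mm²) is removed, clipping the outline — area = 383.50 mm². So its area = 383.50 mm². Layer 70 is larger (383.50 vs 103.50 mm²).

layer 70 (z = 16.8 mm)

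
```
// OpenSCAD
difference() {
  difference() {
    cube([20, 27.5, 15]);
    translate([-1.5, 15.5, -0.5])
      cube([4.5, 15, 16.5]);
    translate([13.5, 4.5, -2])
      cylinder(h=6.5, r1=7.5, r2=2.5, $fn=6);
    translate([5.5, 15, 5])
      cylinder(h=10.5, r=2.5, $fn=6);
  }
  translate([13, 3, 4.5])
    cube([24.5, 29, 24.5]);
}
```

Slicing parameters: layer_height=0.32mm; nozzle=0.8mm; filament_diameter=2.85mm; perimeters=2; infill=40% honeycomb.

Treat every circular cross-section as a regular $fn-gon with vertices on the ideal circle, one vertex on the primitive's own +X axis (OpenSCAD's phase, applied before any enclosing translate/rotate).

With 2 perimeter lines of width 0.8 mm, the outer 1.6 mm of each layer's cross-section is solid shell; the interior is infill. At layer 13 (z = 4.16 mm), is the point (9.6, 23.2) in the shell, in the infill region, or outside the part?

At z = 4.16 mm: the cube is present — its section is the full 20×27.5 rectangle; the cube at (-1.5, 15.5) is present — its section is the full 4.5×15 rectangle; the cone at (13.5, 4.5) contributes a regular 6-gon of circumradius 2.762 (interpolated between r1=7.5 and r2=2.5 at t=0.948); the cylinder at (5.5, 15) is not intersected at this z (z outside [5, 15.5]); After the difference (first − rest): starting from the 20×27.5 cube, the 4.5×15 cube at (-1.5, 15.5) partially overlaps it — only the 36.00 mm² overlap (of its 67.50 mm²) is removed, clipping the outline; the cone at (13.5, 4.5) lies wholly inside it (removes its full 19.81 mm² and its 16.57 mm outline becomes a hole wall) — 1 connected region with 1 hole; the cube at (13, 3) is absent (z outside [4.5, 29]); After the difference (first − rest): none of the subtracted shapes is present at this height, so the result so far is unchanged — 1 connected region with 1 hole. Overall, the cross-section is one region with 1 hole. The nearest boundary edge runs (3.00, 27.50)→(20.00, 27.50); distance from the point to it = 4.30 mm. The point is inside the cross-section and 4.30 mm from the nearest boundary — more than the 1.6 mm shell width (2 × 0.8), so it's in the infill interior.

infill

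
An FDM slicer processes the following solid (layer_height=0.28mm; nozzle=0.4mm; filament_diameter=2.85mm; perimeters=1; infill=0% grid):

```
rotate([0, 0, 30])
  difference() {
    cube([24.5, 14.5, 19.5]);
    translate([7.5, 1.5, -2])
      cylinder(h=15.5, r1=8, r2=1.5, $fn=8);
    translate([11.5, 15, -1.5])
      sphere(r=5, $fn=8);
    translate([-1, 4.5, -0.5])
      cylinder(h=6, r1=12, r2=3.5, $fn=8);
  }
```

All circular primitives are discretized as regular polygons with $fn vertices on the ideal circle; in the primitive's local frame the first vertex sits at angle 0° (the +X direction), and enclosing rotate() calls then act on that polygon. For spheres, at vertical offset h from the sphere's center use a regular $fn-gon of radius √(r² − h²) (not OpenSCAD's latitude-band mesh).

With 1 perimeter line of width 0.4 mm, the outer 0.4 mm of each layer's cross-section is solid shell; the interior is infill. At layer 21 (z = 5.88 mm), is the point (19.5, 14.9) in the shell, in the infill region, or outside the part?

shell

At z = 5.88 mm: the cube is present — its section is the full 24.5×14.5 rectangle; the cone at (7.5, 1.5) contributes a regular 8-gon of circumradius 4.695 (interpolated between r1=8 and r2=1.5 at t=0.508); the sphere at (11.5, 15) is absent (|z−center|=7.380 > r=5); the cone at (-1, 4.5) does not reach this height (z outside [-0.5, 5.5]); After the difference (first − rest): starting from the 24.5×14.5 cube, the cone at (7.5, 1.5) partially overlaps it — only the 44.33 mm² overlap (of its 62.36 mm²) is removed, clipping the outline — 1 connected region; (whole slice rotated 30° about Z — lengths, areas and connectivity unchanged). Overall, the cross-section is a single solid region. Undo the 30° rotation: the query point maps to (24.337, 3.154) in the un-rotated model frame. The nearest boundary edge runs (24.50, 14.50)→(24.50, 0.00); distance from the point to it = 0.16 mm. The point is inside the cross-section, 0.16 mm from the nearest boundary — within the 0.4 mm shell band (1 × 0.4).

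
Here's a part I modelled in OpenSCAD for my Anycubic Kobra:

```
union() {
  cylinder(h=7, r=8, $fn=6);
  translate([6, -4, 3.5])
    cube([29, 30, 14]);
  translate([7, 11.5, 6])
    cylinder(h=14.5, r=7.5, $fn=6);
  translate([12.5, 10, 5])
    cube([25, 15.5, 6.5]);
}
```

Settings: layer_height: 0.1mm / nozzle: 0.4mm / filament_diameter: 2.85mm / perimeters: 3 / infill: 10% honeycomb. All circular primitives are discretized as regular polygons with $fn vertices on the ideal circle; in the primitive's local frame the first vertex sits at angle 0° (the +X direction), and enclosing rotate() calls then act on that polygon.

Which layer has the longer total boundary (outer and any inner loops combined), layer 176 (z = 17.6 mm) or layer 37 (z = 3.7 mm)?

layer 37 (z = 3.7 mm)

Layer 176 (z = 17.6): the cylinder is not intersected at this z (z outside [0, 7]); the cube at (6, -4) is not intersected at this z (z outside [3.5, 17.5]); the r=7.5 cylinder at (7, 11.5) contributes a regular 6-gon of circumradius 7.5 (perimeter = 2·6·7.500·sin(180°/6) = 45.00 mm); the cube at (12.5, 10) is not intersected at this z (z outside [5, 11.5]); Merging all regions: only the r=7.5 cylinder at (7, 11.5) is present, so the union is just that shape — boundary = 45.00 mm. So its perimeter = 45.00 mm. Layer 37 (z = 3.7): the r=8 cylinder gives a regular 6-gon of circumradius 8 (constant along its height) (perimeter = 2·6·8.000·sin(180°/6) = 48.00 mm); the cube at (6, -4) (footprint 29×30) is included at this height (perimeter 118.00 mm); the cylinder at (7, 11.5) is not intersected at this z (z outside [6, 20.5]); the cube at (12.5, 10) is not intersected at this z (z outside [5, 11.5]); Taking the union: the regions partially overlap (shared area 6.93 mm²), so the edge portions inside another operand are dropped and the merged outline is re-measured after clipping — boundary = 151.07 mm. So its perimeter = 151.07 mm. Layer 37 is larger (151.07 vs 45.00 mm).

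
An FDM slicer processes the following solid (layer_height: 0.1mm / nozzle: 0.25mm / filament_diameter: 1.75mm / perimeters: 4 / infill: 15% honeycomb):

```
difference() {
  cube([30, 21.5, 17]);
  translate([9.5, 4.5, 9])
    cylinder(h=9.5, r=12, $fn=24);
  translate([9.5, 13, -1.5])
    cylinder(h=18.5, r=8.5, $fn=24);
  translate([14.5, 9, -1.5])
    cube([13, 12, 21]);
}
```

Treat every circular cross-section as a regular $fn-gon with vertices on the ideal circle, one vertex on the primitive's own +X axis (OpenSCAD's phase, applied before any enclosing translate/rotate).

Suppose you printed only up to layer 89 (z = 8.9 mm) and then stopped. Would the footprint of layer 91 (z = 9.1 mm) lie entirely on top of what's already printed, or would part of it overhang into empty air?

entirely on top

Compare the two slices. At z = 8.9: the cube is present — its section is the full 30×21.5 rectangle (area 645.00 mm²); the cylinder at (9.5, 4.5) is not intersected at this z (z outside [9, 18.5]); the r=8.5 cylinder at (9.5, 13) contributes a regular 24-gon of circumradius 8.5 (area = (24/2)·8.500²·sin(360°/24) = 224.40 mm²); the 13×12 cube at (14.5, 9) contributes its full rectangle (area 156.00 mm²); Subtracting the remaining from the first: starting from the 30×21.5 cube (645.00 mm²), the r=8.5 cylinder at (9.5, 13) lies inside it touching the edge (removes its full 224.40 mm²); the 13×12 cube at (14.5, 9) partially overlaps it — only the 127.06 mm² overlap (of its 156.00 mm²) is removed, clipping the outline — area = 293.54 mm². At z = 9.1: the cube (footprint 30×21.5) is included at this height (area 645.00 mm²); the r=12 cylinder at (9.5, 4.5) gives a regular 24-gon of circumradius 12 (constant along its height) (area = (24/2)·12.000²·sin(360°/24) = 447.24 mm²); the cylinder at (9.5, 13): section is a regular 24-gon, circumradius r=8.5 (area = (24/2)·8.500²·sin(360°/24) = 224.40 mm²); the cube at (14.5, 9) (footprint 13×12) is included at this height (area 156.00 mm²); After the difference (first − rest): starting from the 30×21.5 cube (645.00 mm²), the r=12 cylinder at (9.5, 4.5) partially overlaps it — only the 306.80 mm² overlap (of its 447.24 mm²) is removed, clipping the outline; the r=8.5 cylinder at (9.5, 13) partially overlaps it — only the 72.64 mm² overlap (of its 224.40 mm²) is removed, clipping the outline; the 13×12 cube at (14.5, 9) partially overlaps it — only the 119.91 mm² overlap (of its 156.00 mm²) is removed, clipping the outline — area = 145.65 mm². Checking containment: the cross-section at z = 9.1 is a subset of the cross-section at z = 8.9.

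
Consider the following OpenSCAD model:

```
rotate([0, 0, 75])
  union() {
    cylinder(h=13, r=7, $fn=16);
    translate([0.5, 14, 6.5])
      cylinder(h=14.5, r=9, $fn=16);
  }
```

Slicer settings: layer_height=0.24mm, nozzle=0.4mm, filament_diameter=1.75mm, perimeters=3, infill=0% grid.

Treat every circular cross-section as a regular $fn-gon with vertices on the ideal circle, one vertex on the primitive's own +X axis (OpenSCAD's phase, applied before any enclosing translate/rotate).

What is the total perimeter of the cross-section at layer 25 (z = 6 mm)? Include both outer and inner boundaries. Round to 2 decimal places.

At z = 6 mm: the cylinder: section is a regular 16-gon, circumradius r=7 (perimeter = 2·16·7.000·sin(180°/16) = 43.70 mm); the cylinder at (0.5, 14) is not intersected at this z (z outside [6.5, 21]); Taking the union: only the r=7 cylinder is present, so the union is just that shape — boundary = 43.70 mm; (rotated 75° about Z; rotation is an isometry so areas/perimeters/island counts are preserved). Overall, the cross-section is a single solid region. Total boundary length (outer) = 43.70 mm.

43.70 mm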